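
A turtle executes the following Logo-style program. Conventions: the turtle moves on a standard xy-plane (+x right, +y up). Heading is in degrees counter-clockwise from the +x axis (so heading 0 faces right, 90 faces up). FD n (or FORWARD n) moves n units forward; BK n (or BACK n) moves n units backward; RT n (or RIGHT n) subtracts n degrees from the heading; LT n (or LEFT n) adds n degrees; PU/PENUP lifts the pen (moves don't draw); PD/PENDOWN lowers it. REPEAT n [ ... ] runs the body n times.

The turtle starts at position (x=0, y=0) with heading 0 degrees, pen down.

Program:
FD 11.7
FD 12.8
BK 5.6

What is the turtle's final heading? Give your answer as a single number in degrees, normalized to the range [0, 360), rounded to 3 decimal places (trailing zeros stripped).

Executing turtle program step by step:
Start: pos=(0,0), heading=0, pen down
FD 11.7: (0,0) -> (11.7,0) [heading=0, draw]
FD 12.8: (11.7,0) -> (24.5,0) [heading=0, draw]
BK 5.6: (24.5,0) -> (18.9,0) [heading=0, draw]
Final: pos=(18.9,0), heading=0, 3 segment(s) drawn

Answer: 0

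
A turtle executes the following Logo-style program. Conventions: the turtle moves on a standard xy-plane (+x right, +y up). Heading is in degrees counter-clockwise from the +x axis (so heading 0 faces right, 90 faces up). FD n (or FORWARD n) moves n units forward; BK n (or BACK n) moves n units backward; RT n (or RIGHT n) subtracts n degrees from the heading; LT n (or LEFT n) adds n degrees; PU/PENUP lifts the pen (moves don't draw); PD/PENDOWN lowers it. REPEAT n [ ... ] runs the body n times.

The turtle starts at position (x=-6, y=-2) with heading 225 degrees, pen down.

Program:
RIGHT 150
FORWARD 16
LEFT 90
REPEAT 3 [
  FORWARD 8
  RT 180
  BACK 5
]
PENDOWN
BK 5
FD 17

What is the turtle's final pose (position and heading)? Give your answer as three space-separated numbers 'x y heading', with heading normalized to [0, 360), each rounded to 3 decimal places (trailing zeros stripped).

Answer: -2.825 13.714 345

Derivation:
Executing turtle program step by step:
Start: pos=(-6,-2), heading=225, pen down
RT 150: heading 225 -> 75
FD 16: (-6,-2) -> (-1.859,13.455) [heading=75, draw]
LT 90: heading 75 -> 165
REPEAT 3 [
  -- iteration 1/3 --
  FD 8: (-1.859,13.455) -> (-9.586,15.525) [heading=165, draw]
  RT 180: heading 165 -> 345
  BK 5: (-9.586,15.525) -> (-14.416,16.819) [heading=345, draw]
  -- iteration 2/3 --
  FD 8: (-14.416,16.819) -> (-6.689,14.749) [heading=345, draw]
  RT 180: heading 345 -> 165
  BK 5: (-6.689,14.749) -> (-1.859,13.455) [heading=165, draw]
  -- iteration 3/3 --
  FD 8: (-1.859,13.455) -> (-9.586,15.525) [heading=165, draw]
  RT 180: heading 165 -> 345
  BK 5: (-9.586,15.525) -> (-14.416,16.819) [heading=345, draw]
]
PD: pen down
BK 5: (-14.416,16.819) -> (-19.246,18.114) [heading=345, draw]
FD 17: (-19.246,18.114) -> (-2.825,13.714) [heading=345, draw]
Final: pos=(-2.825,13.714), heading=345, 9 segment(s) drawn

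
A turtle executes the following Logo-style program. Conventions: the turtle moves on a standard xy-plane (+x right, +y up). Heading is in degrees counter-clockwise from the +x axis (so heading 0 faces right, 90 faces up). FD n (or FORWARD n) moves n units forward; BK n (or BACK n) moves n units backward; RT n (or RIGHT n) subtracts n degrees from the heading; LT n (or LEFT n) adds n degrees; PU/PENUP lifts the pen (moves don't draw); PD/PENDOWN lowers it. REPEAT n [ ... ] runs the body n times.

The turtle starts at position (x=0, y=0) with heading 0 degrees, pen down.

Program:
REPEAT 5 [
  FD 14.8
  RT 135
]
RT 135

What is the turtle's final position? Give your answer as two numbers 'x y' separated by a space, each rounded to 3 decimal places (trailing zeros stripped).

Executing turtle program step by step:
Start: pos=(0,0), heading=0, pen down
REPEAT 5 [
  -- iteration 1/5 --
  FD 14.8: (0,0) -> (14.8,0) [heading=0, draw]
  RT 135: heading 0 -> 225
  -- iteration 2/5 --
  FD 14.8: (14.8,0) -> (4.335,-10.465) [heading=225, draw]
  RT 135: heading 225 -> 90
  -- iteration 3/5 --
  FD 14.8: (4.335,-10.465) -> (4.335,4.335) [heading=90, draw]
  RT 135: heading 90 -> 315
  -- iteration 4/5 --
  FD 14.8: (4.335,4.335) -> (14.8,-6.13) [heading=315, draw]
  RT 135: heading 315 -> 180
  -- iteration 5/5 --
  FD 14.8: (14.8,-6.13) -> (0,-6.13) [heading=180, draw]
  RT 135: heading 180 -> 45
]
RT 135: heading 45 -> 270
Final: pos=(0,-6.13), heading=270, 5 segment(s) drawn

Answer: 0 -6.13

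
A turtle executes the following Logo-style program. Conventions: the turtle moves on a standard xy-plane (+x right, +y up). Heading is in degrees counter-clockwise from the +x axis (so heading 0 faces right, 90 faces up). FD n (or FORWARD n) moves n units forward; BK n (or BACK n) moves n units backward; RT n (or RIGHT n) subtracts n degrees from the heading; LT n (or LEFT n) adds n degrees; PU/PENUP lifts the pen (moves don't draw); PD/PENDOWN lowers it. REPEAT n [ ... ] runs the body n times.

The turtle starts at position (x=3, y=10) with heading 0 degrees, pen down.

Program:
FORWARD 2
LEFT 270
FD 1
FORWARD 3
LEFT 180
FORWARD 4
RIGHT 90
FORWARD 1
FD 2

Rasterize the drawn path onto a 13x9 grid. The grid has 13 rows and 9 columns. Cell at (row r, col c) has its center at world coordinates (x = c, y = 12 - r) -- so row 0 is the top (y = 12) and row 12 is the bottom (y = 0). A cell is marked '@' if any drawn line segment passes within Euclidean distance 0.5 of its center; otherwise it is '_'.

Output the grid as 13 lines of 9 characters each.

Answer: _________
_________
___@@@@@@
_____@___
_____@___
_____@___
_____@___
_________
_________
_________
_________
_________
_________

Derivation:
Segment 0: (3,10) -> (5,10)
Segment 1: (5,10) -> (5,9)
Segment 2: (5,9) -> (5,6)
Segment 3: (5,6) -> (5,10)
Segment 4: (5,10) -> (6,10)
Segment 5: (6,10) -> (8,10)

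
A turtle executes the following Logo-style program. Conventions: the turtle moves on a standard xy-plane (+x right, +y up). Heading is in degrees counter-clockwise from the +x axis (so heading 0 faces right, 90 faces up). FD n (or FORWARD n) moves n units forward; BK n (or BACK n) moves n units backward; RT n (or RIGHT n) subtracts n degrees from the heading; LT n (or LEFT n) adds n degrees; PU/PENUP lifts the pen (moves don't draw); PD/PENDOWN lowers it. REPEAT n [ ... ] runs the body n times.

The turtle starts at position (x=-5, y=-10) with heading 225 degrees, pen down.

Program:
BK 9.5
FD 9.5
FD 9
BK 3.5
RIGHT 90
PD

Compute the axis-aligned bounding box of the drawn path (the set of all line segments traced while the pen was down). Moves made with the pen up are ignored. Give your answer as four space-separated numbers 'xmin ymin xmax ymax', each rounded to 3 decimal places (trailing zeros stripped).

Executing turtle program step by step:
Start: pos=(-5,-10), heading=225, pen down
BK 9.5: (-5,-10) -> (1.718,-3.282) [heading=225, draw]
FD 9.5: (1.718,-3.282) -> (-5,-10) [heading=225, draw]
FD 9: (-5,-10) -> (-11.364,-16.364) [heading=225, draw]
BK 3.5: (-11.364,-16.364) -> (-8.889,-13.889) [heading=225, draw]
RT 90: heading 225 -> 135
PD: pen down
Final: pos=(-8.889,-13.889), heading=135, 4 segment(s) drawn

Segment endpoints: x in {-11.364, -8.889, -5, 1.718}, y in {-16.364, -13.889, -10, -3.282}
xmin=-11.364, ymin=-16.364, xmax=1.718, ymax=-3.282

Answer: -11.364 -16.364 1.718 -3.282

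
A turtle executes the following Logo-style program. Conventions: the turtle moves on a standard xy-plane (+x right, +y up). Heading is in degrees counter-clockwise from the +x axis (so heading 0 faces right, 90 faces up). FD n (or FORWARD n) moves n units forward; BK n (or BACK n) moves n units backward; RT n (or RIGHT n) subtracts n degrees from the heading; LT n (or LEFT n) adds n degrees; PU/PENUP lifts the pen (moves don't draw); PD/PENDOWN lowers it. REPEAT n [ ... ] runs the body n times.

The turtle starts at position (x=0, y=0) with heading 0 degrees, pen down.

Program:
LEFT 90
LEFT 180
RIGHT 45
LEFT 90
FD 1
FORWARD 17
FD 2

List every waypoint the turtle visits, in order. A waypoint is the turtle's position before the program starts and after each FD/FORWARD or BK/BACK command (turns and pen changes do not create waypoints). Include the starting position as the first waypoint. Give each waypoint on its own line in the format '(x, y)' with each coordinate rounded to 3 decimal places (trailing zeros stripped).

Answer: (0, 0)
(0.707, -0.707)
(12.728, -12.728)
(14.142, -14.142)

Derivation:
Executing turtle program step by step:
Start: pos=(0,0), heading=0, pen down
LT 90: heading 0 -> 90
LT 180: heading 90 -> 270
RT 45: heading 270 -> 225
LT 90: heading 225 -> 315
FD 1: (0,0) -> (0.707,-0.707) [heading=315, draw]
FD 17: (0.707,-0.707) -> (12.728,-12.728) [heading=315, draw]
FD 2: (12.728,-12.728) -> (14.142,-14.142) [heading=315, draw]
Final: pos=(14.142,-14.142), heading=315, 3 segment(s) drawn
Waypoints (4 total):
(0, 0)
(0.707, -0.707)
(12.728, -12.728)
(14.142, -14.142)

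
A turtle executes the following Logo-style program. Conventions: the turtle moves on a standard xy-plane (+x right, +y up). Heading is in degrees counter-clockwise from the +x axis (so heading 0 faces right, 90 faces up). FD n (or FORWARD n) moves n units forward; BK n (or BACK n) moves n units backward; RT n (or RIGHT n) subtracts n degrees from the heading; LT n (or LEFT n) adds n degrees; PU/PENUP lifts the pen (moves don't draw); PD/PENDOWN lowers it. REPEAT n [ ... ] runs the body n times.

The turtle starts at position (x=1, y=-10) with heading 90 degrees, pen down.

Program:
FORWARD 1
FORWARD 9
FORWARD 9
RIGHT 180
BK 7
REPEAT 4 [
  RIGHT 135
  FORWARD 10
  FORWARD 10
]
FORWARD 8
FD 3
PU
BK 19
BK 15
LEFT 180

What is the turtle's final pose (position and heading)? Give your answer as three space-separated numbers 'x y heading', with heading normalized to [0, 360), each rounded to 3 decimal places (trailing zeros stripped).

Answer: -7.284 13 270

Derivation:
Executing turtle program step by step:
Start: pos=(1,-10), heading=90, pen down
FD 1: (1,-10) -> (1,-9) [heading=90, draw]
FD 9: (1,-9) -> (1,0) [heading=90, draw]
FD 9: (1,0) -> (1,9) [heading=90, draw]
RT 180: heading 90 -> 270
BK 7: (1,9) -> (1,16) [heading=270, draw]
REPEAT 4 [
  -- iteration 1/4 --
  RT 135: heading 270 -> 135
  FD 10: (1,16) -> (-6.071,23.071) [heading=135, draw]
  FD 10: (-6.071,23.071) -> (-13.142,30.142) [heading=135, draw]
  -- iteration 2/4 --
  RT 135: heading 135 -> 0
  FD 10: (-13.142,30.142) -> (-3.142,30.142) [heading=0, draw]
  FD 10: (-3.142,30.142) -> (6.858,30.142) [heading=0, draw]
  -- iteration 3/4 --
  RT 135: heading 0 -> 225
  FD 10: (6.858,30.142) -> (-0.213,23.071) [heading=225, draw]
  FD 10: (-0.213,23.071) -> (-7.284,16) [heading=225, draw]
  -- iteration 4/4 --
  RT 135: heading 225 -> 90
  FD 10: (-7.284,16) -> (-7.284,26) [heading=90, draw]
  FD 10: (-7.284,26) -> (-7.284,36) [heading=90, draw]
]
FD 8: (-7.284,36) -> (-7.284,44) [heading=90, draw]
FD 3: (-7.284,44) -> (-7.284,47) [heading=90, draw]
PU: pen up
BK 19: (-7.284,47) -> (-7.284,28) [heading=90, move]
BK 15: (-7.284,28) -> (-7.284,13) [heading=90, move]
LT 180: heading 90 -> 270
Final: pos=(-7.284,13), heading=270, 14 segment(s) drawn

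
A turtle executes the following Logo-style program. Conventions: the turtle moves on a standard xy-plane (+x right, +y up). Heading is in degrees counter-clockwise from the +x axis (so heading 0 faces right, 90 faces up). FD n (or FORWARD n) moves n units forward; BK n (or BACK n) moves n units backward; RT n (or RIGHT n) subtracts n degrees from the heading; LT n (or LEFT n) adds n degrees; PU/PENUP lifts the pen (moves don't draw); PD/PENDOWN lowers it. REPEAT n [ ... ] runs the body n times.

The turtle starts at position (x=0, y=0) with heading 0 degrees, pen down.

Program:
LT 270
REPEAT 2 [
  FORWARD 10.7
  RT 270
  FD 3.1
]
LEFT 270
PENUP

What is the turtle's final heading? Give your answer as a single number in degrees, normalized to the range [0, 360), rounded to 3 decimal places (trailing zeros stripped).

Executing turtle program step by step:
Start: pos=(0,0), heading=0, pen down
LT 270: heading 0 -> 270
REPEAT 2 [
  -- iteration 1/2 --
  FD 10.7: (0,0) -> (0,-10.7) [heading=270, draw]
  RT 270: heading 270 -> 0
  FD 3.1: (0,-10.7) -> (3.1,-10.7) [heading=0, draw]
  -- iteration 2/2 --
  FD 10.7: (3.1,-10.7) -> (13.8,-10.7) [heading=0, draw]
  RT 270: heading 0 -> 90
  FD 3.1: (13.8,-10.7) -> (13.8,-7.6) [heading=90, draw]
]
LT 270: heading 90 -> 0
PU: pen up
Final: pos=(13.8,-7.6), heading=0, 4 segment(s) drawn

Answer: 0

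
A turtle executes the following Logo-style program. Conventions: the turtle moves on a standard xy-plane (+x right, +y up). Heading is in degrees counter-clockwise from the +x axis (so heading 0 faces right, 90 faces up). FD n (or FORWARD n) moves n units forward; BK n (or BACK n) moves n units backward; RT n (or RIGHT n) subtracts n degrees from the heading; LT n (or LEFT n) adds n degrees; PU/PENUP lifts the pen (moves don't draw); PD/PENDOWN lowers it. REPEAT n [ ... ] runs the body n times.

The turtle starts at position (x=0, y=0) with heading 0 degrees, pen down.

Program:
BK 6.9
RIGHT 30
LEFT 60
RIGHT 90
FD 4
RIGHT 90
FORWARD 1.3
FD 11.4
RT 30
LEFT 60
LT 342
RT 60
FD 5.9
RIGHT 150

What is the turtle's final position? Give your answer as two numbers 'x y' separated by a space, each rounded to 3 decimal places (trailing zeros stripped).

Executing turtle program step by step:
Start: pos=(0,0), heading=0, pen down
BK 6.9: (0,0) -> (-6.9,0) [heading=0, draw]
RT 30: heading 0 -> 330
LT 60: heading 330 -> 30
RT 90: heading 30 -> 300
FD 4: (-6.9,0) -> (-4.9,-3.464) [heading=300, draw]
RT 90: heading 300 -> 210
FD 1.3: (-4.9,-3.464) -> (-6.026,-4.114) [heading=210, draw]
FD 11.4: (-6.026,-4.114) -> (-15.899,-9.814) [heading=210, draw]
RT 30: heading 210 -> 180
LT 60: heading 180 -> 240
LT 342: heading 240 -> 222
RT 60: heading 222 -> 162
FD 5.9: (-15.899,-9.814) -> (-21.51,-7.991) [heading=162, draw]
RT 150: heading 162 -> 12
Final: pos=(-21.51,-7.991), heading=12, 5 segment(s) drawn

Answer: -21.51 -7.991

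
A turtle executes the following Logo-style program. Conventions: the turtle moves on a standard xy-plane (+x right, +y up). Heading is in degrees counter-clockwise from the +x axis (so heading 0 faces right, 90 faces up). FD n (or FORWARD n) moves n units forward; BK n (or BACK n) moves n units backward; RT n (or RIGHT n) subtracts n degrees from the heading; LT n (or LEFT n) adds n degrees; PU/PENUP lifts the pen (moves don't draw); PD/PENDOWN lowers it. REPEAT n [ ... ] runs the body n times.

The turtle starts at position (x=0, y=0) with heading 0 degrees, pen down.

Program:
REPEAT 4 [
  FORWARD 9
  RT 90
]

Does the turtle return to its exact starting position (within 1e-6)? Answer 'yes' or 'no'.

Answer: yes

Derivation:
Executing turtle program step by step:
Start: pos=(0,0), heading=0, pen down
REPEAT 4 [
  -- iteration 1/4 --
  FD 9: (0,0) -> (9,0) [heading=0, draw]
  RT 90: heading 0 -> 270
  -- iteration 2/4 --
  FD 9: (9,0) -> (9,-9) [heading=270, draw]
  RT 90: heading 270 -> 180
  -- iteration 3/4 --
  FD 9: (9,-9) -> (0,-9) [heading=180, draw]
  RT 90: heading 180 -> 90
  -- iteration 4/4 --
  FD 9: (0,-9) -> (0,0) [heading=90, draw]
  RT 90: heading 90 -> 0
]
Final: pos=(0,0), heading=0, 4 segment(s) drawn

Start position: (0, 0)
Final position: (0, 0)
Distance = 0; < 1e-6 -> CLOSED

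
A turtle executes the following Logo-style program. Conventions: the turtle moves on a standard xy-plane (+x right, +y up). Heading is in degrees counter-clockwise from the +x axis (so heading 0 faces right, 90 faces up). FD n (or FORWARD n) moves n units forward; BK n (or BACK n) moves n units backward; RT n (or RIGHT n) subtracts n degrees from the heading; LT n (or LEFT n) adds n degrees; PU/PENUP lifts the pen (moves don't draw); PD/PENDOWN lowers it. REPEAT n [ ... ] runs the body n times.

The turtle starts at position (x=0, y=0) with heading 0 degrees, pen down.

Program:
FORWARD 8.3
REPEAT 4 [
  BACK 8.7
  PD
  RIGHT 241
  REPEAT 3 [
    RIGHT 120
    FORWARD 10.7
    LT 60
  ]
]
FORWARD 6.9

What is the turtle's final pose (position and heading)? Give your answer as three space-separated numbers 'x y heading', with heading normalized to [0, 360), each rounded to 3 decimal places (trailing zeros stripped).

Answer: -26.061 4.223 116

Derivation:
Executing turtle program step by step:
Start: pos=(0,0), heading=0, pen down
FD 8.3: (0,0) -> (8.3,0) [heading=0, draw]
REPEAT 4 [
  -- iteration 1/4 --
  BK 8.7: (8.3,0) -> (-0.4,0) [heading=0, draw]
  PD: pen down
  RT 241: heading 0 -> 119
  REPEAT 3 [
    -- iteration 1/3 --
    RT 120: heading 119 -> 359
    FD 10.7: (-0.4,0) -> (10.298,-0.187) [heading=359, draw]
    LT 60: heading 359 -> 59
    -- iteration 2/3 --
    RT 120: heading 59 -> 299
    FD 10.7: (10.298,-0.187) -> (15.486,-9.545) [heading=299, draw]
    LT 60: heading 299 -> 359
    -- iteration 3/3 --
    RT 120: heading 359 -> 239
    FD 10.7: (15.486,-9.545) -> (9.975,-18.717) [heading=239, draw]
    LT 60: heading 239 -> 299
  ]
  -- iteration 2/4 --
  BK 8.7: (9.975,-18.717) -> (5.757,-11.108) [heading=299, draw]
  PD: pen down
  RT 241: heading 299 -> 58
  REPEAT 3 [
    -- iteration 1/3 --
    RT 120: heading 58 -> 298
    FD 10.7: (5.757,-11.108) -> (10.78,-20.555) [heading=298, draw]
    LT 60: heading 298 -> 358
    -- iteration 2/3 --
    RT 120: heading 358 -> 238
    FD 10.7: (10.78,-20.555) -> (5.11,-29.629) [heading=238, draw]
    LT 60: heading 238 -> 298
    -- iteration 3/3 --
    RT 120: heading 298 -> 178
    FD 10.7: (5.11,-29.629) -> (-5.583,-29.256) [heading=178, draw]
    LT 60: heading 178 -> 238
  ]
  -- iteration 3/4 --
  BK 8.7: (-5.583,-29.256) -> (-0.973,-21.878) [heading=238, draw]
  PD: pen down
  RT 241: heading 238 -> 357
  REPEAT 3 [
    -- iteration 1/3 --
    RT 120: heading 357 -> 237
    FD 10.7: (-0.973,-21.878) -> (-6.801,-30.852) [heading=237, draw]
    LT 60: heading 237 -> 297
    -- iteration 2/3 --
    RT 120: heading 297 -> 177
    FD 10.7: (-6.801,-30.852) -> (-17.486,-30.292) [heading=177, draw]
    LT 60: heading 177 -> 237
    -- iteration 3/3 --
    RT 120: heading 237 -> 117
    FD 10.7: (-17.486,-30.292) -> (-22.344,-20.758) [heading=117, draw]
    LT 60: heading 117 -> 177
  ]
  -- iteration 4/4 --
  BK 8.7: (-22.344,-20.758) -> (-13.655,-21.213) [heading=177, draw]
  PD: pen down
  RT 241: heading 177 -> 296
  REPEAT 3 [
    -- iteration 1/3 --
    RT 120: heading 296 -> 176
    FD 10.7: (-13.655,-21.213) -> (-24.329,-20.467) [heading=176, draw]
    LT 60: heading 176 -> 236
    -- iteration 2/3 --
    RT 120: heading 236 -> 116
    FD 10.7: (-24.329,-20.467) -> (-29.02,-10.85) [heading=116, draw]
    LT 60: heading 116 -> 176
    -- iteration 3/3 --
    RT 120: heading 176 -> 56
    FD 10.7: (-29.02,-10.85) -> (-23.037,-1.979) [heading=56, draw]
    LT 60: heading 56 -> 116
  ]
]
FD 6.9: (-23.037,-1.979) -> (-26.061,4.223) [heading=116, draw]
Final: pos=(-26.061,4.223), heading=116, 18 segment(s) drawn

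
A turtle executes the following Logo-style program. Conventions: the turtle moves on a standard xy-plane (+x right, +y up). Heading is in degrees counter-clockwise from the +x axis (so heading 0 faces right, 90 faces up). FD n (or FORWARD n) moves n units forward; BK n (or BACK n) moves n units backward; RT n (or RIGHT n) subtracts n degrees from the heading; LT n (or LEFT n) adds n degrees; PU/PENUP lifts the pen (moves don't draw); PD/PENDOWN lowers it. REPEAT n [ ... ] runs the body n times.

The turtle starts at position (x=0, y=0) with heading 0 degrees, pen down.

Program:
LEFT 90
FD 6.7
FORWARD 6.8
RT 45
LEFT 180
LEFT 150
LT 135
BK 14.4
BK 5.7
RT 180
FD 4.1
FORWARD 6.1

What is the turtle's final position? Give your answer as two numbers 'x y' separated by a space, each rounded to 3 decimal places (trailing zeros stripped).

Executing turtle program step by step:
Start: pos=(0,0), heading=0, pen down
LT 90: heading 0 -> 90
FD 6.7: (0,0) -> (0,6.7) [heading=90, draw]
FD 6.8: (0,6.7) -> (0,13.5) [heading=90, draw]
RT 45: heading 90 -> 45
LT 180: heading 45 -> 225
LT 150: heading 225 -> 15
LT 135: heading 15 -> 150
BK 14.4: (0,13.5) -> (12.471,6.3) [heading=150, draw]
BK 5.7: (12.471,6.3) -> (17.407,3.45) [heading=150, draw]
RT 180: heading 150 -> 330
FD 4.1: (17.407,3.45) -> (20.958,1.4) [heading=330, draw]
FD 6.1: (20.958,1.4) -> (26.241,-1.65) [heading=330, draw]
Final: pos=(26.241,-1.65), heading=330, 6 segment(s) drawn

Answer: 26.241 -1.65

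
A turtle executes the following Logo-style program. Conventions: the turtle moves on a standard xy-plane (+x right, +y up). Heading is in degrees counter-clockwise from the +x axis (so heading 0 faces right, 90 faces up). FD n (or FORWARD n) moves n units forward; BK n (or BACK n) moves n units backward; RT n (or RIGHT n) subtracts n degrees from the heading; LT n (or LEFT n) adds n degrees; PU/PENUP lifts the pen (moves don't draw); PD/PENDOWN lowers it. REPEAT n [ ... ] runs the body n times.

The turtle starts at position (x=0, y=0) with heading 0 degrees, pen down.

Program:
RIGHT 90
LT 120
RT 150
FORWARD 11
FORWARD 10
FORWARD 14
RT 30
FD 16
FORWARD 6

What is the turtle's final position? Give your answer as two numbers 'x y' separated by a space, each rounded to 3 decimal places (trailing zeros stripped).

Executing turtle program step by step:
Start: pos=(0,0), heading=0, pen down
RT 90: heading 0 -> 270
LT 120: heading 270 -> 30
RT 150: heading 30 -> 240
FD 11: (0,0) -> (-5.5,-9.526) [heading=240, draw]
FD 10: (-5.5,-9.526) -> (-10.5,-18.187) [heading=240, draw]
FD 14: (-10.5,-18.187) -> (-17.5,-30.311) [heading=240, draw]
RT 30: heading 240 -> 210
FD 16: (-17.5,-30.311) -> (-31.356,-38.311) [heading=210, draw]
FD 6: (-31.356,-38.311) -> (-36.553,-41.311) [heading=210, draw]
Final: pos=(-36.553,-41.311), heading=210, 5 segment(s) drawn

Answer: -36.553 -41.311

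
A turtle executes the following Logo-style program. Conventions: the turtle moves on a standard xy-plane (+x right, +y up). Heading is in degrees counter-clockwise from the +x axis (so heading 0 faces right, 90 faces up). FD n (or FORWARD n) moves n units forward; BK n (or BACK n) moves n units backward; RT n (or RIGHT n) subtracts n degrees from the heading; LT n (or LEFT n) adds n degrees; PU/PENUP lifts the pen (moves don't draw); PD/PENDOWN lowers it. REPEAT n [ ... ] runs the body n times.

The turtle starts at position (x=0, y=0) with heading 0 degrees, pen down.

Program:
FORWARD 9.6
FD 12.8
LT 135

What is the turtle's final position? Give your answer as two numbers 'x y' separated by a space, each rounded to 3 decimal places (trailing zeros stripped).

Executing turtle program step by step:
Start: pos=(0,0), heading=0, pen down
FD 9.6: (0,0) -> (9.6,0) [heading=0, draw]
FD 12.8: (9.6,0) -> (22.4,0) [heading=0, draw]
LT 135: heading 0 -> 135
Final: pos=(22.4,0), heading=135, 2 segment(s) drawn

Answer: 22.4 0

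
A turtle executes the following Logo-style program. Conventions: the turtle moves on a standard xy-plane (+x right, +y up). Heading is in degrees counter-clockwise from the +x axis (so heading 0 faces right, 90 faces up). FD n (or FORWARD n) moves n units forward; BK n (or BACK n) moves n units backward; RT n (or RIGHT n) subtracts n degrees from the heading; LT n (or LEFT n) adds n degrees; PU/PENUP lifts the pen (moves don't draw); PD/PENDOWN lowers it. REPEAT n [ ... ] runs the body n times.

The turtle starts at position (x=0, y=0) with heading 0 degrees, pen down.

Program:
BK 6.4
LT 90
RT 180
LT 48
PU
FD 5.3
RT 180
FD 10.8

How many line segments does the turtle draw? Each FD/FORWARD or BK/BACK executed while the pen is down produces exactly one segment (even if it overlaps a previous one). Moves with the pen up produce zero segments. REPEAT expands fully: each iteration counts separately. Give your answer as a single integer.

Executing turtle program step by step:
Start: pos=(0,0), heading=0, pen down
BK 6.4: (0,0) -> (-6.4,0) [heading=0, draw]
LT 90: heading 0 -> 90
RT 180: heading 90 -> 270
LT 48: heading 270 -> 318
PU: pen up
FD 5.3: (-6.4,0) -> (-2.461,-3.546) [heading=318, move]
RT 180: heading 318 -> 138
FD 10.8: (-2.461,-3.546) -> (-10.487,3.68) [heading=138, move]
Final: pos=(-10.487,3.68), heading=138, 1 segment(s) drawn
Segments drawn: 1

Answer: 1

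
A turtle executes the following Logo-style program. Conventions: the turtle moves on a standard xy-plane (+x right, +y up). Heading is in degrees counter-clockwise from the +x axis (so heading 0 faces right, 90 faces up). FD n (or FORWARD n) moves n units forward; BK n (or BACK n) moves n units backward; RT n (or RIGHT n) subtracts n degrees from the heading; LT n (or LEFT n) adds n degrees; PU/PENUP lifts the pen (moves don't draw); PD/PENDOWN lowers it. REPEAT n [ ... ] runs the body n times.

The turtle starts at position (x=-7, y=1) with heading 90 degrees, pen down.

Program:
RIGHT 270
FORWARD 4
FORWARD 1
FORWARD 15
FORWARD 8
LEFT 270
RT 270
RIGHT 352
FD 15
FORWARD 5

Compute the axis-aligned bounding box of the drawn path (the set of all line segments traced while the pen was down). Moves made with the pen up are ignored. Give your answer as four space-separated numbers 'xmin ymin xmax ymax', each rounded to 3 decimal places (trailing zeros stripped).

Executing turtle program step by step:
Start: pos=(-7,1), heading=90, pen down
RT 270: heading 90 -> 180
FD 4: (-7,1) -> (-11,1) [heading=180, draw]
FD 1: (-11,1) -> (-12,1) [heading=180, draw]
FD 15: (-12,1) -> (-27,1) [heading=180, draw]
FD 8: (-27,1) -> (-35,1) [heading=180, draw]
LT 270: heading 180 -> 90
RT 270: heading 90 -> 180
RT 352: heading 180 -> 188
FD 15: (-35,1) -> (-49.854,-1.088) [heading=188, draw]
FD 5: (-49.854,-1.088) -> (-54.805,-1.783) [heading=188, draw]
Final: pos=(-54.805,-1.783), heading=188, 6 segment(s) drawn

Segment endpoints: x in {-54.805, -49.854, -35, -27, -12, -11, -7}, y in {-1.783, -1.088, 1, 1, 1, 1, 1}
xmin=-54.805, ymin=-1.783, xmax=-7, ymax=1

Answer: -54.805 -1.783 -7 1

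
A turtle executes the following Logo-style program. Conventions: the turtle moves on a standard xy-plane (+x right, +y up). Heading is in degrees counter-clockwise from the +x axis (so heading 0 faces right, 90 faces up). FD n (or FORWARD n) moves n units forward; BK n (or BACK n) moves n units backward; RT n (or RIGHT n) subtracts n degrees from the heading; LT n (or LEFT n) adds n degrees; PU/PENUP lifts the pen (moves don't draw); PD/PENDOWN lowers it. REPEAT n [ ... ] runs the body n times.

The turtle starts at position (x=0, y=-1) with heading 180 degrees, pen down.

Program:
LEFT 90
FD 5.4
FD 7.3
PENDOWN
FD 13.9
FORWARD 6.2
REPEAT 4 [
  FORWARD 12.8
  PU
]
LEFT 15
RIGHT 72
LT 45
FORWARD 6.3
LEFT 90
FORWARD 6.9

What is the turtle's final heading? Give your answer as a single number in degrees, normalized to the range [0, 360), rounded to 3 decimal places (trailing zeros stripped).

Answer: 348

Derivation:
Executing turtle program step by step:
Start: pos=(0,-1), heading=180, pen down
LT 90: heading 180 -> 270
FD 5.4: (0,-1) -> (0,-6.4) [heading=270, draw]
FD 7.3: (0,-6.4) -> (0,-13.7) [heading=270, draw]
PD: pen down
FD 13.9: (0,-13.7) -> (0,-27.6) [heading=270, draw]
FD 6.2: (0,-27.6) -> (0,-33.8) [heading=270, draw]
REPEAT 4 [
  -- iteration 1/4 --
  FD 12.8: (0,-33.8) -> (0,-46.6) [heading=270, draw]
  PU: pen up
  -- iteration 2/4 --
  FD 12.8: (0,-46.6) -> (0,-59.4) [heading=270, move]
  PU: pen up
  -- iteration 3/4 --
  FD 12.8: (0,-59.4) -> (0,-72.2) [heading=270, move]
  PU: pen up
  -- iteration 4/4 --
  FD 12.8: (0,-72.2) -> (0,-85) [heading=270, move]
  PU: pen up
]
LT 15: heading 270 -> 285
RT 72: heading 285 -> 213
LT 45: heading 213 -> 258
FD 6.3: (0,-85) -> (-1.31,-91.162) [heading=258, move]
LT 90: heading 258 -> 348
FD 6.9: (-1.31,-91.162) -> (5.439,-92.597) [heading=348, move]
Final: pos=(5.439,-92.597), heading=348, 5 segment(s) drawn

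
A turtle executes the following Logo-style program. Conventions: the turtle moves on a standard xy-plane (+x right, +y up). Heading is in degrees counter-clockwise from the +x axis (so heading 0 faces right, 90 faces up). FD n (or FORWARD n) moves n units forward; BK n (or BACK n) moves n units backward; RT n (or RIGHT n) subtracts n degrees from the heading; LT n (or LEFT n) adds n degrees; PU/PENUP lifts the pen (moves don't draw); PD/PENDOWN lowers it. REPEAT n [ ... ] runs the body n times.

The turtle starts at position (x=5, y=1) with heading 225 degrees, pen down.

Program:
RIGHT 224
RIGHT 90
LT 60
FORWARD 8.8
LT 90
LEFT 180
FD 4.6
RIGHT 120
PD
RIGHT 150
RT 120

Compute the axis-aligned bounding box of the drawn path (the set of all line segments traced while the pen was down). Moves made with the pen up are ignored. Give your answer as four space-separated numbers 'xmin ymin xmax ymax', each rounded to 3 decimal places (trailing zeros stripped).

Answer: 5 -7.29 12.697 1

Derivation:
Executing turtle program step by step:
Start: pos=(5,1), heading=225, pen down
RT 224: heading 225 -> 1
RT 90: heading 1 -> 271
LT 60: heading 271 -> 331
FD 8.8: (5,1) -> (12.697,-3.266) [heading=331, draw]
LT 90: heading 331 -> 61
LT 180: heading 61 -> 241
FD 4.6: (12.697,-3.266) -> (10.467,-7.29) [heading=241, draw]
RT 120: heading 241 -> 121
PD: pen down
RT 150: heading 121 -> 331
RT 120: heading 331 -> 211
Final: pos=(10.467,-7.29), heading=211, 2 segment(s) drawn

Segment endpoints: x in {5, 10.467, 12.697}, y in {-7.29, -3.266, 1}
xmin=5, ymin=-7.29, xmax=12.697, ymax=1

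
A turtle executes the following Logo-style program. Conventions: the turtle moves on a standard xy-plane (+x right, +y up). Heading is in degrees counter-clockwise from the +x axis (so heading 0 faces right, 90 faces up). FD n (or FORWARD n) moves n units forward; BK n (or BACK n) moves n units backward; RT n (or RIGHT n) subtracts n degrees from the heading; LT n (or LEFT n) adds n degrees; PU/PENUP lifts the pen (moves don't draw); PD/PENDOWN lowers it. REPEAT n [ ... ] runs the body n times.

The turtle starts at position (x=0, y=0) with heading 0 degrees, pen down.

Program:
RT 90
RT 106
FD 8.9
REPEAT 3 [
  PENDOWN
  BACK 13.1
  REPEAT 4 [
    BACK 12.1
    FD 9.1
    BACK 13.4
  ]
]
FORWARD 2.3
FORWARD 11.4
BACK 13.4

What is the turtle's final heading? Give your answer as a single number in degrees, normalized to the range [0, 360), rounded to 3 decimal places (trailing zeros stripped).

Executing turtle program step by step:
Start: pos=(0,0), heading=0, pen down
RT 90: heading 0 -> 270
RT 106: heading 270 -> 164
FD 8.9: (0,0) -> (-8.555,2.453) [heading=164, draw]
REPEAT 3 [
  -- iteration 1/3 --
  PD: pen down
  BK 13.1: (-8.555,2.453) -> (4.037,-1.158) [heading=164, draw]
  REPEAT 4 [
    -- iteration 1/4 --
    BK 12.1: (4.037,-1.158) -> (15.669,-4.493) [heading=164, draw]
    FD 9.1: (15.669,-4.493) -> (6.921,-1.985) [heading=164, draw]
    BK 13.4: (6.921,-1.985) -> (19.802,-5.678) [heading=164, draw]
    -- iteration 2/4 --
    BK 12.1: (19.802,-5.678) -> (31.433,-9.013) [heading=164, draw]
    FD 9.1: (31.433,-9.013) -> (22.686,-6.505) [heading=164, draw]
    BK 13.4: (22.686,-6.505) -> (35.567,-10.199) [heading=164, draw]
    -- iteration 3/4 --
    BK 12.1: (35.567,-10.199) -> (47.198,-13.534) [heading=164, draw]
    FD 9.1: (47.198,-13.534) -> (38.45,-11.025) [heading=164, draw]
    BK 13.4: (38.45,-11.025) -> (51.331,-14.719) [heading=164, draw]
    -- iteration 4/4 --
    BK 12.1: (51.331,-14.719) -> (62.963,-18.054) [heading=164, draw]
    FD 9.1: (62.963,-18.054) -> (54.215,-15.546) [heading=164, draw]
    BK 13.4: (54.215,-15.546) -> (67.096,-19.239) [heading=164, draw]
  ]
  -- iteration 2/3 --
  PD: pen down
  BK 13.1: (67.096,-19.239) -> (79.689,-22.85) [heading=164, draw]
  REPEAT 4 [
    -- iteration 1/4 --
    BK 12.1: (79.689,-22.85) -> (91.32,-26.186) [heading=164, draw]
    FD 9.1: (91.32,-26.186) -> (82.572,-23.677) [heading=164, draw]
    BK 13.4: (82.572,-23.677) -> (95.453,-27.371) [heading=164, draw]
    -- iteration 2/4 --
    BK 12.1: (95.453,-27.371) -> (107.085,-30.706) [heading=164, draw]
    FD 9.1: (107.085,-30.706) -> (98.337,-28.198) [heading=164, draw]
    BK 13.4: (98.337,-28.198) -> (111.218,-31.891) [heading=164, draw]
    -- iteration 3/4 --
    BK 12.1: (111.218,-31.891) -> (122.849,-35.226) [heading=164, draw]
    FD 9.1: (122.849,-35.226) -> (114.102,-32.718) [heading=164, draw]
    BK 13.4: (114.102,-32.718) -> (126.983,-36.412) [heading=164, draw]
    -- iteration 4/4 --
    BK 12.1: (126.983,-36.412) -> (138.614,-39.747) [heading=164, draw]
    FD 9.1: (138.614,-39.747) -> (129.866,-37.239) [heading=164, draw]
    BK 13.4: (129.866,-37.239) -> (142.747,-40.932) [heading=164, draw]
  ]
  -- iteration 3/3 --
  PD: pen down
  BK 13.1: (142.747,-40.932) -> (155.34,-44.543) [heading=164, draw]
  REPEAT 4 [
    -- iteration 1/4 --
    BK 12.1: (155.34,-44.543) -> (166.971,-47.878) [heading=164, draw]
    FD 9.1: (166.971,-47.878) -> (158.224,-45.37) [heading=164, draw]
    BK 13.4: (158.224,-45.37) -> (171.105,-49.063) [heading=164, draw]
    -- iteration 2/4 --
    BK 12.1: (171.105,-49.063) -> (182.736,-52.399) [heading=164, draw]
    FD 9.1: (182.736,-52.399) -> (173.988,-49.89) [heading=164, draw]
    BK 13.4: (173.988,-49.89) -> (186.869,-53.584) [heading=164, draw]
    -- iteration 3/4 --
    BK 12.1: (186.869,-53.584) -> (198.501,-56.919) [heading=164, draw]
    FD 9.1: (198.501,-56.919) -> (189.753,-54.411) [heading=164, draw]
    BK 13.4: (189.753,-54.411) -> (202.634,-58.104) [heading=164, draw]
    -- iteration 4/4 --
    BK 12.1: (202.634,-58.104) -> (214.265,-61.44) [heading=164, draw]
    FD 9.1: (214.265,-61.44) -> (205.518,-58.931) [heading=164, draw]
    BK 13.4: (205.518,-58.931) -> (218.399,-62.625) [heading=164, draw]
  ]
]
FD 2.3: (218.399,-62.625) -> (216.188,-61.991) [heading=164, draw]
FD 11.4: (216.188,-61.991) -> (205.229,-58.849) [heading=164, draw]
BK 13.4: (205.229,-58.849) -> (218.11,-62.542) [heading=164, draw]
Final: pos=(218.11,-62.542), heading=164, 43 segment(s) drawn

Answer: 164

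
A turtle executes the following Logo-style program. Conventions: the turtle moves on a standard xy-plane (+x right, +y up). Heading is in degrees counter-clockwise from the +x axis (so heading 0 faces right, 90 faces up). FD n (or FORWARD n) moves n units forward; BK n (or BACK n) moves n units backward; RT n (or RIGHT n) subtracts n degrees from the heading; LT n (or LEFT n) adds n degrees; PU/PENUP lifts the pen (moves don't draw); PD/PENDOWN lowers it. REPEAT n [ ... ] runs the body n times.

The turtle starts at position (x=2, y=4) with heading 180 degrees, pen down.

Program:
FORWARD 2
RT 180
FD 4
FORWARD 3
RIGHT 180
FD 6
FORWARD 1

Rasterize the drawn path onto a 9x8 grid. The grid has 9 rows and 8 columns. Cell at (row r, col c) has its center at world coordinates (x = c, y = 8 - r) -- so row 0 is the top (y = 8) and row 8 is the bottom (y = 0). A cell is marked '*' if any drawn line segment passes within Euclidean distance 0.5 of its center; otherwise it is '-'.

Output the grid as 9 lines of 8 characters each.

Segment 0: (2,4) -> (0,4)
Segment 1: (0,4) -> (4,4)
Segment 2: (4,4) -> (7,4)
Segment 3: (7,4) -> (1,4)
Segment 4: (1,4) -> (0,4)

Answer: --------
--------
--------
--------
********
--------
--------
--------
--------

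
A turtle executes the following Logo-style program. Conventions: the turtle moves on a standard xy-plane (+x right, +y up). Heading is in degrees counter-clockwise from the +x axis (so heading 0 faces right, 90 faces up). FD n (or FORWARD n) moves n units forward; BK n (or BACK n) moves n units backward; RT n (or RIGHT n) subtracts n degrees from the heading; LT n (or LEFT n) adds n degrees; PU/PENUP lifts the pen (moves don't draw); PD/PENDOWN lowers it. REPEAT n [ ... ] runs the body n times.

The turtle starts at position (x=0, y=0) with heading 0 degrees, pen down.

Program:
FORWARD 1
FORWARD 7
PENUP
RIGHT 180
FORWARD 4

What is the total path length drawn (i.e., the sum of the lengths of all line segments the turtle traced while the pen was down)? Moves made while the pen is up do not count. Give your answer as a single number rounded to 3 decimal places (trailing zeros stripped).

Answer: 8

Derivation:
Executing turtle program step by step:
Start: pos=(0,0), heading=0, pen down
FD 1: (0,0) -> (1,0) [heading=0, draw]
FD 7: (1,0) -> (8,0) [heading=0, draw]
PU: pen up
RT 180: heading 0 -> 180
FD 4: (8,0) -> (4,0) [heading=180, move]
Final: pos=(4,0), heading=180, 2 segment(s) drawn

Segment lengths:
  seg 1: (0,0) -> (1,0), length = 1
  seg 2: (1,0) -> (8,0), length = 7
Total = 8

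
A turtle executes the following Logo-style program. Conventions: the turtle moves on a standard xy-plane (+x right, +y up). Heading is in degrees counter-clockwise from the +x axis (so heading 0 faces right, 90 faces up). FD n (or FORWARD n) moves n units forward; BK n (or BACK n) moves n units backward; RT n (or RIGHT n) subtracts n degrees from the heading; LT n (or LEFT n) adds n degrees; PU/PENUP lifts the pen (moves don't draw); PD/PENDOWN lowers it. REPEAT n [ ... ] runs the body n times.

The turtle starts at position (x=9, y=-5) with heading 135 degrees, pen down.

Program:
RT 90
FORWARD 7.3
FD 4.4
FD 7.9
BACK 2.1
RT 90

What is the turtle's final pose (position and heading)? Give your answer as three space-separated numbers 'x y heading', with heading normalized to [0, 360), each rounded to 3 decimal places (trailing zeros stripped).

Answer: 21.374 7.374 315

Derivation:
Executing turtle program step by step:
Start: pos=(9,-5), heading=135, pen down
RT 90: heading 135 -> 45
FD 7.3: (9,-5) -> (14.162,0.162) [heading=45, draw]
FD 4.4: (14.162,0.162) -> (17.273,3.273) [heading=45, draw]
FD 7.9: (17.273,3.273) -> (22.859,8.859) [heading=45, draw]
BK 2.1: (22.859,8.859) -> (21.374,7.374) [heading=45, draw]
RT 90: heading 45 -> 315
Final: pos=(21.374,7.374), heading=315, 4 segment(s) drawn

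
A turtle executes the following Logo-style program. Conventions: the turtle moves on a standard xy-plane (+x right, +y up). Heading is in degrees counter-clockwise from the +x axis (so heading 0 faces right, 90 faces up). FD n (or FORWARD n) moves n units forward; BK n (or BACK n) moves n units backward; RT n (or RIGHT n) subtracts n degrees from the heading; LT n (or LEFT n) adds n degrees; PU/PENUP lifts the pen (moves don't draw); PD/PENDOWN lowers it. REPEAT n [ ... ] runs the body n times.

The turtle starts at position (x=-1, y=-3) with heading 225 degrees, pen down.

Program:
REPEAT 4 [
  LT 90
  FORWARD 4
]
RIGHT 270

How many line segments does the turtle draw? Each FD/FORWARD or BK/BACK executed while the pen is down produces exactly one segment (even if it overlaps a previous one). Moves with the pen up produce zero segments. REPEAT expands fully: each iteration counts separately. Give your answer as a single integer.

Answer: 4

Derivation:
Executing turtle program step by step:
Start: pos=(-1,-3), heading=225, pen down
REPEAT 4 [
  -- iteration 1/4 --
  LT 90: heading 225 -> 315
  FD 4: (-1,-3) -> (1.828,-5.828) [heading=315, draw]
  -- iteration 2/4 --
  LT 90: heading 315 -> 45
  FD 4: (1.828,-5.828) -> (4.657,-3) [heading=45, draw]
  -- iteration 3/4 --
  LT 90: heading 45 -> 135
  FD 4: (4.657,-3) -> (1.828,-0.172) [heading=135, draw]
  -- iteration 4/4 --
  LT 90: heading 135 -> 225
  FD 4: (1.828,-0.172) -> (-1,-3) [heading=225, draw]
]
RT 270: heading 225 -> 315
Final: pos=(-1,-3), heading=315, 4 segment(s) drawn
Segments drawn: 4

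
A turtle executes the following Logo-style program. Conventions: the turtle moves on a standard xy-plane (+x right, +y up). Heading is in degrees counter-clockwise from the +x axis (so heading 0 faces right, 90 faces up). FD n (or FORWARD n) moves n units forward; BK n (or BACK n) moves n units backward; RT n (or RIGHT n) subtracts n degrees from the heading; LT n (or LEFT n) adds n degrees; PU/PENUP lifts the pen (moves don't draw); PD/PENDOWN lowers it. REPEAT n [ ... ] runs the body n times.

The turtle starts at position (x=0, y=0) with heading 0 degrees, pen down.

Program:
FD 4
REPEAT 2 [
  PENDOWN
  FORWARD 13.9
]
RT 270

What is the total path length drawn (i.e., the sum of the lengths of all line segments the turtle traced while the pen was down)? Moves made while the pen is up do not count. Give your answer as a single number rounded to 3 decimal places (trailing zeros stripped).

Answer: 31.8

Derivation:
Executing turtle program step by step:
Start: pos=(0,0), heading=0, pen down
FD 4: (0,0) -> (4,0) [heading=0, draw]
REPEAT 2 [
  -- iteration 1/2 --
  PD: pen down
  FD 13.9: (4,0) -> (17.9,0) [heading=0, draw]
  -- iteration 2/2 --
  PD: pen down
  FD 13.9: (17.9,0) -> (31.8,0) [heading=0, draw]
]
RT 270: heading 0 -> 90
Final: pos=(31.8,0), heading=90, 3 segment(s) drawn

Segment lengths:
  seg 1: (0,0) -> (4,0), length = 4
  seg 2: (4,0) -> (17.9,0), length = 13.9
  seg 3: (17.9,0) -> (31.8,0), length = 13.9
Total = 31.8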